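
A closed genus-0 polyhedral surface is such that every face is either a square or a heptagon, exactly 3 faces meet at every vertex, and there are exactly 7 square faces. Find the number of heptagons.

2

Let x be the number of heptagons; then F = 7 + x.
Edge–face incidences: 2E = 4·7 + 7·x = 28 + 7x.
Every vertex has degree 3, so 3V = 2E.
Euler: V − E + F = 2 ⇒ (2E)/3 − E + (7 + x) = 2.
Multiply by 6: 2·(2E) − 3·(2E) + 6·(7 + x) = 12, i.e. 42 + 6x − (28 + 7x) = 12.
Collecting terms: −x + 14 = 12, so −x = −2, so x = 2.
Then 2E = 28 + 7·2 = 42, so E = 21, V = 2E/3 = 14, F = 7 + 2 = 9.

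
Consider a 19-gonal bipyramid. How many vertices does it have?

A bipyramid over an n-gon has 2n triangular faces and n + 2 vertices: V = 19 + 2 = 21, E = 3·19 = 57, F = 2·19 = 38.

21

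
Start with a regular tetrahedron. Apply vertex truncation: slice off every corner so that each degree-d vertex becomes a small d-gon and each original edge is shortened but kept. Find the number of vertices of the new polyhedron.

The base solid has V = 4, E = 6, F = 4.
Truncation replaces each original edge-end by a new vertex, so V′ = 2E = 12.
Each original edge survives, and each old vertex of degree d contributes d new edges; summing degrees gives Σd = 2E, so E′ = E + 2E = 3E = 18.
Each original face survives and each original vertex becomes one new face: F′ = F + V = 8.

12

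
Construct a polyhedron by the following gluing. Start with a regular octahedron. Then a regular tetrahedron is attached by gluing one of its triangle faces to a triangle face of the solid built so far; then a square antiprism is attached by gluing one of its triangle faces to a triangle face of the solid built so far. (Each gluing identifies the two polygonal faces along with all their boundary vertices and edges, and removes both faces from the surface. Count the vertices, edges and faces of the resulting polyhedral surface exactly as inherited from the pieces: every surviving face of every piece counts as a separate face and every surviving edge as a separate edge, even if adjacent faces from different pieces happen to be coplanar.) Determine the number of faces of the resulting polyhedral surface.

A regular octahedron: V=6, E=12, F=8.
Attach a regular tetrahedron (V=4, E=6, F=4) along a 3-gon: merge 3 vertices and 3 edges, delete both glued faces → V=7, E=15, F=10.
Attach a square antiprism (V=8, E=16, F=10) along a 3-gon: merge 3 vertices and 3 edges, delete both glued faces → V=12, E=28, F=18.
Check: V − E + F = 12 − 28 + 18 = 2.

18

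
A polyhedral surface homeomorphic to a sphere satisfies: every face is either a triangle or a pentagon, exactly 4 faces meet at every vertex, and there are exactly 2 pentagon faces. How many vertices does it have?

10

Let x be the number of triangles; then F = 2 + x.
Edge–face incidences: 2E = 5·2 + 3·x = 10 + 3x.
Every vertex has degree 4, so 4V = 2E.
Euler: V − E + F = 2 ⇒ (2E)/4 − E + (2 + x) = 2.
Multiply by 8: 2·(2E) − 4·(2E) + 8·(2 + x) = 16, i.e. 16 + 8x − 2·(10 + 3x) = 16.
Collecting terms: 2x − 4 = 16, so 2x = 20, so x = 10.
Then 2E = 10 + 3·10 = 40, so E = 20, V = 2E/4 = 10, F = 2 + 10 = 12.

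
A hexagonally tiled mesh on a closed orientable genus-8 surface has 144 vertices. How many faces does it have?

χ = 2 − 2·8 = -14, and every face is a hexagon so 6F = 2E.
V − E + F = -14 with E = 6F/2 gives 144 − (6/2 − 1)·F = -14, so F = 79 and E = 237.

79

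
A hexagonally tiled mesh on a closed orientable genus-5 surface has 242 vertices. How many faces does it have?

125

χ = 2 − 2·5 = -8, and every face is a hexagon so 6F = 2E.
V − E + F = -8 with E = 6F/2 gives 242 − (6/2 − 1)·F = -8, so F = 125 and E = 375.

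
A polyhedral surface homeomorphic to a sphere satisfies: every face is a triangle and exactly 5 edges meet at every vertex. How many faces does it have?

Each face has 3 edges and each edge borders two faces, so 2E = 3F.
Each vertex has degree 5, so 5V = 2E and hence V = 3F/5.
Euler: V − E + F = 2 ⇒ (3F/5) − (3F/2) + F = 2.
Multiply by 10: (6 − 15 + 10)F = 20, i.e. 1F = 20.
So F = 20, E = 3·20/2 = 30, V = 3·20/5 = 12.

20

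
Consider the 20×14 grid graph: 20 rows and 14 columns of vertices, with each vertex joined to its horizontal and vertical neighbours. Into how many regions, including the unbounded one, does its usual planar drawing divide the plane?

The grid has V = 20·14 = 280 vertices and E = 20·13 + 14·19 = 526 edges.
F = 2 − V + E = 2 − 280 + 526 = 248.

248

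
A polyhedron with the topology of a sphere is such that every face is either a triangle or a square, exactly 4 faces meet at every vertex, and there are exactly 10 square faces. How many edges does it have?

Let x be the number of triangles; then F = 10 + x.
Edge–face incidences: 2E = 4·10 + 3·x = 40 + 3x.
Every vertex has degree 4, so 4V = 2E.
Euler: V − E + F = 2 ⇒ (2E)/4 − E + (10 + x) = 2.
Multiply by 8: 2·(2E) − 4·(2E) + 8·(10 + x) = 16, i.e. 80 + 8x − 2·(40 + 3x) = 16.
Collecting terms: 2x = 16, so x = 8.
Then 2E = 40 + 3·8 = 64, so E = 32, V = 2E/4 = 16, F = 10 + 8 = 18.

32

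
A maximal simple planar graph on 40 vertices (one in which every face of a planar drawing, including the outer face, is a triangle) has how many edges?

In a plane triangulation 3F = 2E and V − E + F = 2, so E = 3V − 6 = 3·40 − 6 = 114.

114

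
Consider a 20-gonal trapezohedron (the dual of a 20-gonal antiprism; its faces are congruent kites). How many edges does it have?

80

The n-trapezohedron (dual of the n-antiprism) has V = 2·20 + 2 = 42, E = 4·20 = 80, F = 2·20 = 40.
Check: V − E + F = 42 − 80 + 40 = 2.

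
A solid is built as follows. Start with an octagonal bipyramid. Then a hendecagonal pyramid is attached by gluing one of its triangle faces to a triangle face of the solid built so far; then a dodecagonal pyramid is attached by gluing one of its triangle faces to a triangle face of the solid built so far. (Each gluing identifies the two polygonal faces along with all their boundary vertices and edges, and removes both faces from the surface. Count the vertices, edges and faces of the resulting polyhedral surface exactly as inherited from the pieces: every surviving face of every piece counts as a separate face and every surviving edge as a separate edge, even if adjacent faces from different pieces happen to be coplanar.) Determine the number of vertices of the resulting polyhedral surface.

An octagonal bipyramid: V=10, E=24, F=16.
Attach a hendecagonal pyramid (V=12, E=22, F=12) along a 3-gon: merge 3 vertices and 3 edges, delete both glued faces → V=19, E=43, F=26.
Attach a dodecagonal pyramid (V=13, E=24, F=13) along a 3-gon: merge 3 vertices and 3 edges, delete both glued faces → V=29, E=64, F=37.
Check: V − E + F = 29 − 64 + 37 = 2.

29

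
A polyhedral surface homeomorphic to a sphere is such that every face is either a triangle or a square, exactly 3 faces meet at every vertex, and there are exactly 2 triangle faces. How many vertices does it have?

6

Let x be the number of squares; then F = 2 + x.
Edge–face incidences: 2E = 3·2 + 4·x = 6 + 4x.
Every vertex has degree 3, so 3V = 2E.
Euler: V − E + F = 2 ⇒ (2E)/3 − E + (2 + x) = 2.
Multiply by 6: 2·(2E) − 3·(2E) + 6·(2 + x) = 12, i.e. 12 + 6x − (6 + 4x) = 12.
Collecting terms: 2x + 6 = 12, so 2x = 6, so x = 3.
Then 2E = 6 + 4·3 = 18, so E = 9, V = 2E/3 = 6, F = 2 + 3 = 5.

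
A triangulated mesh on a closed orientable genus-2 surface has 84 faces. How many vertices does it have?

χ = 2 − 2·2 = -2, and every face is a triangle so 3F = 2E.
E = 3·84/2 = 126. Then V = -2 + E − F = -2 + 126 − 84 = 40.

40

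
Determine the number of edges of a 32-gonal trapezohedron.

The n-trapezohedron (dual of the n-antiprism) has V = 2·32 + 2 = 66, E = 4·32 = 128, F = 2·32 = 64.
Check: V − E + F = 66 − 128 + 64 = 2.

128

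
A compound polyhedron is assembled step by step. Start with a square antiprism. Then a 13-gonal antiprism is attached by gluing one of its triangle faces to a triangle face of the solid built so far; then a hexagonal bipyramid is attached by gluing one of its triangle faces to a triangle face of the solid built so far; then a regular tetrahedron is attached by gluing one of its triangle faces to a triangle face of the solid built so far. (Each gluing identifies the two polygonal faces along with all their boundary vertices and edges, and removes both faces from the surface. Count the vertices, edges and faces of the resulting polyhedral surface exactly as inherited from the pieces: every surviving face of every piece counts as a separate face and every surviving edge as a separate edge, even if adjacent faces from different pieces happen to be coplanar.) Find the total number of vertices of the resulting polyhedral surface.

37

A square antiprism: V=8, E=16, F=10.
Attach a 13-gonal antiprism (V=26, E=52, F=28) along a 3-gon: merge 3 vertices and 3 edges, delete both glued faces → V=31, E=65, F=36.
Attach a hexagonal bipyramid (V=8, E=18, F=12) along a 3-gon: merge 3 vertices and 3 edges, delete both glued faces → V=36, E=80, F=46.
Attach a regular tetrahedron (V=4, E=6, F=4) along a 3-gon: merge 3 vertices and 3 edges, delete both glued faces → V=37, E=83, F=48.
Check: V − E + F = 37 − 83 + 48 = 2.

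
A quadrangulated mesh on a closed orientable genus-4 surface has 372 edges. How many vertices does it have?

180

χ = 2 − 2·4 = -6, and every face is a square so 4F = 2E.
F = 2E/4 = 186. Then V = -6 + E − F = -6 + 372 − 186 = 180.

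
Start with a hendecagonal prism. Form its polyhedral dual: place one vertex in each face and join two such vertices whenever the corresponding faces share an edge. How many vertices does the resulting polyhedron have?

The base solid has V = 22, E = 33, F = 13.
The dual swaps V and F and preserves E: V′ = F = 13, E′ = E = 33, F′ = V = 22.

13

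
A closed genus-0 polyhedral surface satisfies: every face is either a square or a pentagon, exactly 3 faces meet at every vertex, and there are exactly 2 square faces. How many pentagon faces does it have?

Let x be the number of pentagons; then F = 2 + x.
Edge–face incidences: 2E = 4·2 + 5·x = 8 + 5x.
Every vertex has degree 3, so 3V = 2E.
Euler: V − E + F = 2 ⇒ (2E)/3 − E + (2 + x) = 2.
Multiply by 6: 2·(2E) − 3·(2E) + 6·(2 + x) = 12, i.e. 12 + 6x − (8 + 5x) = 12.
Collecting terms: x + 4 = 12, so x = 8.
Then 2E = 8 + 5·8 = 48, so E = 24, V = 2E/3 = 16, F = 2 + 8 = 10.

8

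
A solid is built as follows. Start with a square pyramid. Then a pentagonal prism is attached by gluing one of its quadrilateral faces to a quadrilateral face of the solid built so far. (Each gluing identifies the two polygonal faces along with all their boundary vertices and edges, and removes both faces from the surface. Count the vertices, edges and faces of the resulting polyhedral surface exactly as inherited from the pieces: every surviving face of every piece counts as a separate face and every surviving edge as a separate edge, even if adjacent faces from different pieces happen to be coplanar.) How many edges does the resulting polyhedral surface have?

A square pyramid: V=5, E=8, F=5.
Attach a pentagonal prism (V=10, E=15, F=7) along a 4-gon: merge 4 vertices and 4 edges, delete both glued faces → V=11, E=19, F=10.
Check: V − E + F = 11 − 19 + 10 = 2.

19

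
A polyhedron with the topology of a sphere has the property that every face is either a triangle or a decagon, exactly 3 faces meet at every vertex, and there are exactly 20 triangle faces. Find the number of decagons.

Let x be the number of decagons; then F = 20 + x.
Edge–face incidences: 2E = 3·20 + 10·x = 60 + 10x.
Every vertex has degree 3, so 3V = 2E.
Euler: V − E + F = 2 ⇒ (2E)/3 − E + (20 + x) = 2.
Multiply by 6: 2·(2E) − 3·(2E) + 6·(20 + x) = 12, i.e. 120 + 6x − (60 + 10x) = 12.
Collecting terms: −4x + 60 = 12, so −4x = −48, so x = 12.
Then 2E = 60 + 10·12 = 180, so E = 90, V = 2E/3 = 60, F = 20 + 12 = 32.

12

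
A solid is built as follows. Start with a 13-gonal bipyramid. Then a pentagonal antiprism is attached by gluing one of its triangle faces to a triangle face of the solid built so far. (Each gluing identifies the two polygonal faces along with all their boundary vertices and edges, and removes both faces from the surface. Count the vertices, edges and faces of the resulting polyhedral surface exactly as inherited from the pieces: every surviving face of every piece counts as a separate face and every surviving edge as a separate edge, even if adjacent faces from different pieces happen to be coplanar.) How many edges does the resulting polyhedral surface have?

56

A 13-gonal bipyramid: V=15, E=39, F=26.
Attach a pentagonal antiprism (V=10, E=20, F=12) along a 3-gon: merge 3 vertices and 3 edges, delete both glued faces → V=22, E=56, F=36.
Check: V − E + F = 22 − 56 + 36 = 2.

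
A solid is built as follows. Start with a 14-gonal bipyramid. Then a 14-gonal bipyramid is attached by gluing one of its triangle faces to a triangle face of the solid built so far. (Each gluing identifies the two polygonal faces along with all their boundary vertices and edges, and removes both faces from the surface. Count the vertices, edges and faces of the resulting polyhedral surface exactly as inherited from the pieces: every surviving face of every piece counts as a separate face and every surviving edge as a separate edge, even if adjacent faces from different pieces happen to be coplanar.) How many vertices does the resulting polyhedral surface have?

A 14-gonal bipyramid: V=16, E=42, F=28.
Attach a 14-gonal bipyramid (V=16, E=42, F=28) along a 3-gon: merge 3 vertices and 3 edges, delete both glued faces → V=29, E=81, F=54.
Check: V − E + F = 29 − 81 + 54 = 2.

29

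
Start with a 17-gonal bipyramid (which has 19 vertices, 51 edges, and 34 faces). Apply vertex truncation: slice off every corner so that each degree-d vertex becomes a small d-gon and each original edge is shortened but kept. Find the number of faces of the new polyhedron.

53

Truncation replaces each original edge-end by a new vertex, so V′ = 2E = 102.
Each original edge survives, and each old vertex of degree d contributes d new edges; summing degrees gives Σd = 2E, so E′ = E + 2E = 3E = 153.
Each original face survives and each original vertex becomes one new face: F′ = F + V = 53.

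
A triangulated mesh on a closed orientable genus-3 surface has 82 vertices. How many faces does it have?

χ = 2 − 2·3 = -4, and every face is a triangle so 3F = 2E.
V − E + F = -4 with E = 3F/2 gives 82 − (3/2 − 1)·F = -4, so F = 172 and E = 258.

172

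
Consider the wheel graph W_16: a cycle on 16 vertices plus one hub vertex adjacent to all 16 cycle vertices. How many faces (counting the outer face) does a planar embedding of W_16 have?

W_16 has V = 16 + 1 = 17 vertices and E = 2·16 = 32 edges.
By Euler's formula F = 2 − V + E = 2 − 17 + 32 = 17.

17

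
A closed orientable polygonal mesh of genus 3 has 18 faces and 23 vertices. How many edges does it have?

For a closed orientable surface of genus 3, χ = 2 − 2·3 = -4.
E = V + F − (-4) = 23 + 18 − (-4) = 45.

45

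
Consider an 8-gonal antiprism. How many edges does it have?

An antiprism on an n-gon has two n-gon caps and 2n triangles: V = 2·8 = 16, E = 4·8 = 32, F = 2·8 + 2 = 18.
Check: V − E + F = 16 − 32 + 18 = 2.

32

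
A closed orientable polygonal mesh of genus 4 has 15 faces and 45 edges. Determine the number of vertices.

For a closed orientable surface of genus 4, χ = 2 − 2·4 = -6.
V = -6 + E − F = -6 + 45 − 15 = 24.

24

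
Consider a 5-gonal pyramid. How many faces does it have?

A pyramid on an n-gon base has one n-gon and n triangles: V = 5 + 1 = 6, E = 2·5 = 10, F = 5 + 1 = 6.

6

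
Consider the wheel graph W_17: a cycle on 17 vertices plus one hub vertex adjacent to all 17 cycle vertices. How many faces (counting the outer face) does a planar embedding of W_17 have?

W_17 has V = 17 + 1 = 18 vertices and E = 2·17 = 34 edges.
By Euler's formula F = 2 − V + E = 2 − 18 + 34 = 18.

18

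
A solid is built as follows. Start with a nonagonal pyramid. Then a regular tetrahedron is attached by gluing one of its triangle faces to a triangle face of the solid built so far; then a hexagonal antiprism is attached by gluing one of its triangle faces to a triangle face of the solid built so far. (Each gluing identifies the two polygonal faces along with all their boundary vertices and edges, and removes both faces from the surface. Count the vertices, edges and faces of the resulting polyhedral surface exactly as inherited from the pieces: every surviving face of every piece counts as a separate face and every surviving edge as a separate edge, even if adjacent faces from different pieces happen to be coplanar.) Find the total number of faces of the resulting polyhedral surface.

A nonagonal pyramid: V=10, E=18, F=10.
Attach a regular tetrahedron (V=4, E=6, F=4) along a 3-gon: merge 3 vertices and 3 edges, delete both glued faces → V=11, E=21, F=12.
Attach a hexagonal antiprism (V=12, E=24, F=14) along a 3-gon: merge 3 vertices and 3 edges, delete both glued faces → V=20, E=42, F=24.
Check: V − E + F = 20 − 42 + 24 = 2.

24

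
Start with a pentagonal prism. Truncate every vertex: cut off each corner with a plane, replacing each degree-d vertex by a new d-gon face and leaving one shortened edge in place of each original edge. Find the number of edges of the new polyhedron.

The base solid has V = 10, E = 15, F = 7.
Truncation replaces each original edge-end by a new vertex, so V′ = 2E = 30.
Each original edge survives, and each old vertex of degree d contributes d new edges; summing degrees gives Σd = 2E, so E′ = E + 2E = 3E = 45.
Each original face survives and each original vertex becomes one new face: F′ = F + V = 17.

45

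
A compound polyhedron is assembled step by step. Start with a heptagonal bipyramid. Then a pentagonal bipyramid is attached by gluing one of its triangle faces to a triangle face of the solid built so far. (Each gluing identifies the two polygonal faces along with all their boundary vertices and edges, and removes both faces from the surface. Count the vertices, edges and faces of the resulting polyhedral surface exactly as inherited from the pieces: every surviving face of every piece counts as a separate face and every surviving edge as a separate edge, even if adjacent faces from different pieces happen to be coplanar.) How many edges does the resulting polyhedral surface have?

A heptagonal bipyramid: V=9, E=21, F=14.
Attach a pentagonal bipyramid (V=7, E=15, F=10) along a 3-gon: merge 3 vertices and 3 edges, delete both glued faces → V=13, E=33, F=22.
Check: V − E + F = 13 − 33 + 22 = 2.

33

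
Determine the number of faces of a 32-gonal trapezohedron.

64

The n-trapezohedron (dual of the n-antiprism) has V = 2·32 + 2 = 66, E = 4·32 = 128, F = 2·32 = 64.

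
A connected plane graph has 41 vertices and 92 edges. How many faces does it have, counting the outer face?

Euler's formula for a connected plane graph: V − E + F = 2, so F = 2 − 41 + 92 = 53.

53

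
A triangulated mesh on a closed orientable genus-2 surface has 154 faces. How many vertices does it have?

75

χ = 2 − 2·2 = -2, and every face is a triangle so 3F = 2E.
E = 3·154/2 = 231. Then V = -2 + E − F = -2 + 231 − 154 = 75.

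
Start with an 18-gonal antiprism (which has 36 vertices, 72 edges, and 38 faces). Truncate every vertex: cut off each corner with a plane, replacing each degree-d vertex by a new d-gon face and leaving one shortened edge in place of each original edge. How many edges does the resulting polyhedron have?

Truncation replaces each original edge-end by a new vertex, so V′ = 2E = 144.
Each original edge survives, and each old vertex of degree d contributes d new edges; summing degrees gives Σd = 2E, so E′ = E + 2E = 3E = 216.
Each original face survives and each original vertex becomes one new face: F′ = F + V = 74.

216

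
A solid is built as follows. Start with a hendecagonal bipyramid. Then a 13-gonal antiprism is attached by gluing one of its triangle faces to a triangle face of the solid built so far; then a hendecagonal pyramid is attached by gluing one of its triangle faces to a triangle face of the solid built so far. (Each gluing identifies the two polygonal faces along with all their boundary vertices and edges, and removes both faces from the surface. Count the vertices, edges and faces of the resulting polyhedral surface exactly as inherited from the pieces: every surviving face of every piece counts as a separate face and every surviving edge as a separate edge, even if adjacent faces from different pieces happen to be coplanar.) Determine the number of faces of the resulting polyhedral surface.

A hendecagonal bipyramid: V=13, E=33, F=22.
Attach a 13-gonal antiprism (V=26, E=52, F=28) along a 3-gon: merge 3 vertices and 3 edges, delete both glued faces → V=36, E=82, F=48.
Attach a hendecagonal pyramid (V=12, E=22, F=12) along a 3-gon: merge 3 vertices and 3 edges, delete both glued faces → V=45, E=101, F=58.
Check: V − E + F = 45 − 101 + 58 = 2.

58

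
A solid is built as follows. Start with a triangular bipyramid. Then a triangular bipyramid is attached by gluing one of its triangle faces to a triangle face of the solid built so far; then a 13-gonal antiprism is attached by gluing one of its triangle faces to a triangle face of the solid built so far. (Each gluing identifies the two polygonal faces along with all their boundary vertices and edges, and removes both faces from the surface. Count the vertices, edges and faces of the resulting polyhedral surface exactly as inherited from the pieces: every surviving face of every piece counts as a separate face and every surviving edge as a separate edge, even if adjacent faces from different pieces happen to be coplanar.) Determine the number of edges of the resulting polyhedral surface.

64

A triangular bipyramid: V=5, E=9, F=6.
Attach a triangular bipyramid (V=5, E=9, F=6) along a 3-gon: merge 3 vertices and 3 edges, delete both glued faces → V=7, E=15, F=10.
Attach a 13-gonal antiprism (V=26, E=52, F=28) along a 3-gon: merge 3 vertices and 3 edges, delete both glued faces → V=30, E=64, F=36.
Check: V − E + F = 30 − 64 + 36 = 2.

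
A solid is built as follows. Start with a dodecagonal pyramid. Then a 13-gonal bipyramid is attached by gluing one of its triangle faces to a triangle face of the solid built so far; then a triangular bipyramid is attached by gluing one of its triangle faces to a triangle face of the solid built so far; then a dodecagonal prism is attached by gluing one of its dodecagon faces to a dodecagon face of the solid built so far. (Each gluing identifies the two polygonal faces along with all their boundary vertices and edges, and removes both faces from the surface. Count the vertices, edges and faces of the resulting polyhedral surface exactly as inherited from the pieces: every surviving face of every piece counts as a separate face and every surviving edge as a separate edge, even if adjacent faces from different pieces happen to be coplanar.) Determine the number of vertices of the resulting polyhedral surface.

39

A dodecagonal pyramid: V=13, E=24, F=13.
Attach a 13-gonal bipyramid (V=15, E=39, F=26) along a 3-gon: merge 3 vertices and 3 edges, delete both glued faces → V=25, E=60, F=37.
Attach a triangular bipyramid (V=5, E=9, F=6) along a 3-gon: merge 3 vertices and 3 edges, delete both glued faces → V=27, E=66, F=41.
Attach a dodecagonal prism (V=24, E=36, F=14) along a 12-gon: merge 12 vertices and 12 edges, delete both glued faces → V=39, E=90, F=53.
Check: V − E + F = 39 − 90 + 53 = 2.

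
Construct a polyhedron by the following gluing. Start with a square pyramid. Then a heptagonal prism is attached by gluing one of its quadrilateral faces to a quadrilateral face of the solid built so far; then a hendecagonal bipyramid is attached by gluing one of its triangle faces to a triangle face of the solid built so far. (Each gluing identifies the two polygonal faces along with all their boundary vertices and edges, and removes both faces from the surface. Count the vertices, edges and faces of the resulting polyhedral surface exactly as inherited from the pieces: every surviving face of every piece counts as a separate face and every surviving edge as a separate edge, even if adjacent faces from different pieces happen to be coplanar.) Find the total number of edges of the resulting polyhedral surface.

A square pyramid: V=5, E=8, F=5.
Attach a heptagonal prism (V=14, E=21, F=9) along a 4-gon: merge 4 vertices and 4 edges, delete both glued faces → V=15, E=25, F=12.
Attach a hendecagonal bipyramid (V=13, E=33, F=22) along a 3-gon: merge 3 vertices and 3 edges, delete both glued faces → V=25, E=55, F=32.
Check: V − E + F = 25 − 55 + 32 = 2.

55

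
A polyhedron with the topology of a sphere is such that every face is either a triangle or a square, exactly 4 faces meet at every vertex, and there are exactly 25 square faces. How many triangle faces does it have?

Let x be the number of triangles; then F = 25 + x.
Edge–face incidences: 2E = 4·25 + 3·x = 100 + 3x.
Every vertex has degree 4, so 4V = 2E.
Euler: V − E + F = 2 ⇒ (2E)/4 − E + (25 + x) = 2.
Multiply by 8: 2·(2E) − 4·(2E) + 8·(25 + x) = 16, i.e. 200 + 8x − 2·(100 + 3x) = 16.
Collecting terms: 2x = 16, so x = 8.
Then 2E = 100 + 3·8 = 124, so E = 62, V = 2E/4 = 31, F = 25 + 8 = 33.

8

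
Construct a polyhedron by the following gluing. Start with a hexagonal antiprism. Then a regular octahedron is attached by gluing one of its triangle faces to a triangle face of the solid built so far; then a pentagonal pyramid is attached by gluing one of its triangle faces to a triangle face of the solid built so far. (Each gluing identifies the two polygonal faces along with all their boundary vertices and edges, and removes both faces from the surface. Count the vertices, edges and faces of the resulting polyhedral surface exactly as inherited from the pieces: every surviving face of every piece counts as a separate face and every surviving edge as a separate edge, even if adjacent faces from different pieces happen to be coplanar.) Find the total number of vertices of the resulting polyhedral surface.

18

A hexagonal antiprism: V=12, E=24, F=14.
Attach a regular octahedron (V=6, E=12, F=8) along a 3-gon: merge 3 vertices and 3 edges, delete both glued faces → V=15, E=33, F=20.
Attach a pentagonal pyramid (V=6, E=10, F=6) along a 3-gon: merge 3 vertices and 3 edges, delete both glued faces → V=18, E=40, F=24.
Check: V − E + F = 18 − 40 + 24 = 2.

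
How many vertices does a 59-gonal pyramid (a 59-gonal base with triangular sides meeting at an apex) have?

60

A pyramid on an n-gon base has one n-gon and n triangles: V = 59 + 1 = 60, E = 2·59 = 118, F = 59 + 1 = 60.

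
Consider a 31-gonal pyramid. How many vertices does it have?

32

A pyramid on an n-gon base has one n-gon and n triangles: V = 31 + 1 = 32, E = 2·31 = 62, F = 31 + 1 = 32.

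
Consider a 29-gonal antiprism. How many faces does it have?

An antiprism on an n-gon has two n-gon caps and 2n triangles: V = 2·29 = 58, E = 4·29 = 116, F = 2·29 + 2 = 60.
Check: V − E + F = 58 − 116 + 60 = 2.

60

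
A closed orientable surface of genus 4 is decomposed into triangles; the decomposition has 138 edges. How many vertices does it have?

χ = 2 − 2·4 = -6, and every face is a triangle so 3F = 2E.
F = 2E/3 = 92. Then V = -6 + E − F = -6 + 138 − 92 = 40.

40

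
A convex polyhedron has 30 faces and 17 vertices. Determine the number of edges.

45

Here V − E + F = 2.
E = V + F − (2) = 17 + 30 − (2) = 45.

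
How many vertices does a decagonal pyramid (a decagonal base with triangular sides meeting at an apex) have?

11

A pyramid on an n-gon base has one n-gon and n triangles: V = 10 + 1 = 11, E = 2·10 = 20, F = 10 + 1 = 11.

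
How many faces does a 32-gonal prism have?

A prism on an n-gon has two n-gon bases and n rectangular sides: V = 2·32 = 64, E = 3·32 = 96, F = 32 + 2 = 34.
Check: V − E + F = 64 − 96 + 34 = 2.

34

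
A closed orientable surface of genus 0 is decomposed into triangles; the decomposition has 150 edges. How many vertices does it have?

χ = 2 − 2·0 = 2, and every face is a triangle so 3F = 2E.
F = 2E/3 = 100. Then V = 2 + E − F = 2 + 150 − 100 = 52.

52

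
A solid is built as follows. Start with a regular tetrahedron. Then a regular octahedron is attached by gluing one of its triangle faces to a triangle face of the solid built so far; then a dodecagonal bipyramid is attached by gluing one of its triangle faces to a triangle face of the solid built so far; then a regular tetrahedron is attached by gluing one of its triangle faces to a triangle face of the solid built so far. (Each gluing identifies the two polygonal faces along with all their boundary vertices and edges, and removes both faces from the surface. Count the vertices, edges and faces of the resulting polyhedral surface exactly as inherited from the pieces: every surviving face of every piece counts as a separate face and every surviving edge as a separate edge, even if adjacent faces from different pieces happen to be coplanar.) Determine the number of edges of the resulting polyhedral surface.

51

A regular tetrahedron: V=4, E=6, F=4.
Attach a regular octahedron (V=6, E=12, F=8) along a 3-gon: merge 3 vertices and 3 edges, delete both glued faces → V=7, E=15, F=10.
Attach a dodecagonal bipyramid (V=14, E=36, F=24) along a 3-gon: merge 3 vertices and 3 edges, delete both glued faces → V=18, E=48, F=32.
Attach a regular tetrahedron (V=4, E=6, F=4) along a 3-gon: merge 3 vertices and 3 edges, delete both glued faces → V=19, E=51, F=34.
Check: V − E + F = 19 − 51 + 34 = 2.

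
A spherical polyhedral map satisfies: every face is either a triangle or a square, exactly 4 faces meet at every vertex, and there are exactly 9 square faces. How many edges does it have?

30

Let x be the number of triangles; then F = 9 + x.
Edge–face incidences: 2E = 4·9 + 3·x = 36 + 3x.
Every vertex has degree 4, so 4V = 2E.
Euler: V − E + F = 2 ⇒ (2E)/4 − E + (9 + x) = 2.
Multiply by 8: 2·(2E) − 4·(2E) + 8·(9 + x) = 16, i.e. 72 + 8x − 2·(36 + 3x) = 16.
Collecting terms: 2x = 16, so x = 8.
Then 2E = 36 + 3·8 = 60, so E = 30, V = 2E/4 = 15, F = 9 + 8 = 17.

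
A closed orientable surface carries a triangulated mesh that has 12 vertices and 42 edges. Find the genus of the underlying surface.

Every face is a triangle and each edge borders two faces, so 3F = 2·42, giving F = 28.
χ = V − E + F = 12 − 42 + 28 = -2.
For a closed orientable surface χ = 2 − 2g, so g = (2 − (-2))/2 = 2.

2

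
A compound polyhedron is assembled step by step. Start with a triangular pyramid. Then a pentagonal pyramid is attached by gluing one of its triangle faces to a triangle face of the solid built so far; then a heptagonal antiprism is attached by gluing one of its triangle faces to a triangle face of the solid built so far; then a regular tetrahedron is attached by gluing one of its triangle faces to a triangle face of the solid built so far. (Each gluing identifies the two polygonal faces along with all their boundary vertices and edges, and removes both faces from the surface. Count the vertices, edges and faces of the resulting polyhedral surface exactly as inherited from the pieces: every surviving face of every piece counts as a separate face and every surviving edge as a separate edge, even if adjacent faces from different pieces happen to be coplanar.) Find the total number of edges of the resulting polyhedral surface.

A triangular pyramid: V=4, E=6, F=4.
Attach a pentagonal pyramid (V=6, E=10, F=6) along a 3-gon: merge 3 vertices and 3 edges, delete both glued faces → V=7, E=13, F=8.
Attach a heptagonal antiprism (V=14, E=28, F=16) along a 3-gon: merge 3 vertices and 3 edges, delete both glued faces → V=18, E=38, F=22.
Attach a regular tetrahedron (V=4, E=6, F=4) along a 3-gon: merge 3 vertices and 3 edges, delete both glued faces → V=19, E=41, F=24.
Check: V − E + F = 19 − 41 + 24 = 2.

41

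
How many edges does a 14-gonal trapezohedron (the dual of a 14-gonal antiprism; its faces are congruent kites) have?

56

The n-trapezohedron (dual of the n-antiprism) has V = 2·14 + 2 = 30, E = 4·14 = 56, F = 2·14 = 28.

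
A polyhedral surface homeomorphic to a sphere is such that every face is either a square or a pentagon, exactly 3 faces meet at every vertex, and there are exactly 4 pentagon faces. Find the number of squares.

Let x be the number of squares; then F = 4 + x.
Edge–face incidences: 2E = 5·4 + 4·x = 20 + 4x.
Every vertex has degree 3, so 3V = 2E.
Euler: V − E + F = 2 ⇒ (2E)/3 − E + (4 + x) = 2.
Multiply by 6: 2·(2E) − 3·(2E) + 6·(4 + x) = 12, i.e. 24 + 6x − (20 + 4x) = 12.
Collecting terms: 2x + 4 = 12, so 2x = 8, so x = 4.
Then 2E = 20 + 4·4 = 36, so E = 18, V = 2E/3 = 12, F = 4 + 4 = 8.

4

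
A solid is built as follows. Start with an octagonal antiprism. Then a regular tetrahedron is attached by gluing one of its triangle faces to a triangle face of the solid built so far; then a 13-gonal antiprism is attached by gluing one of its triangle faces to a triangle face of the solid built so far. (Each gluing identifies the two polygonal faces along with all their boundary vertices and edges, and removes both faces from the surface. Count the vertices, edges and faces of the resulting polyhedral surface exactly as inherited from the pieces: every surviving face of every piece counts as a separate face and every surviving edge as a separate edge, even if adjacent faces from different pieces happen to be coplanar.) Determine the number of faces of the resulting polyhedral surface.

46

An octagonal antiprism: V=16, E=32, F=18.
Attach a regular tetrahedron (V=4, E=6, F=4) along a 3-gon: merge 3 vertices and 3 edges, delete both glued faces → V=17, E=35, F=20.
Attach a 13-gonal antiprism (V=26, E=52, F=28) along a 3-gon: merge 3 vertices and 3 edges, delete both glued faces → V=40, E=84, F=46.
Check: V − E + F = 40 − 84 + 46 = 2.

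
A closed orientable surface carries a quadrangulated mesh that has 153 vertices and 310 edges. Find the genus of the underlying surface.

Every face is a square and each edge borders two faces, so 4F = 2·310, giving F = 155.
χ = V − E + F = 153 − 310 + 155 = -2.
For a closed orientable surface χ = 2 − 2g, so g = (2 − (-2))/2 = 2.

2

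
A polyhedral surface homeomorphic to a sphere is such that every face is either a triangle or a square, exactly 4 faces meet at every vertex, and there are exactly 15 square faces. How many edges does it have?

42

Let x be the number of triangles; then F = 15 + x.
Edge–face incidences: 2E = 4·15 + 3·x = 60 + 3x.
Every vertex has degree 4, so 4V = 2E.
Euler: V − E + F = 2 ⇒ (2E)/4 − E + (15 + x) = 2.
Multiply by 8: 2·(2E) − 4·(2E) + 8·(15 + x) = 16, i.e. 120 + 8x − 2·(60 + 3x) = 16.
Collecting terms: 2x = 16, so x = 8.
Then 2E = 60 + 3·8 = 84, so E = 42, V = 2E/4 = 21, F = 15 + 8 = 23.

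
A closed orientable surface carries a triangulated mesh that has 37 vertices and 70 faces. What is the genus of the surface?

0

Every face is a triangle, so 2E = 3·70 = 210, giving E = 105.
χ = V − E + F = 37 − 105 + 70 = 2.
For a closed orientable surface χ = 2 − 2g, so g = (2 − (2))/2 = 0.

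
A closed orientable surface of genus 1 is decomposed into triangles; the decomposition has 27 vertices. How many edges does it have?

81

χ = 2 − 2·1 = 0, and every face is a triangle so 3F = 2E.
V − E + F = 0 with E = 3F/2 gives 27 − (3/2 − 1)·F = 0, so F = 54 and E = 81.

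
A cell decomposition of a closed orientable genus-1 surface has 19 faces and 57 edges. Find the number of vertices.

For a closed orientable surface of genus 1, χ = 2 − 2·1 = 0.
V = 0 + E − F = 0 + 57 − 19 = 38.

38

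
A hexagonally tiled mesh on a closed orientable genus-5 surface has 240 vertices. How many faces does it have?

χ = 2 − 2·5 = -8, and every face is a hexagon so 6F = 2E.
V − E + F = -8 with E = 6F/2 gives 240 − (6/2 − 1)·F = -8, so F = 124 and E = 372.

124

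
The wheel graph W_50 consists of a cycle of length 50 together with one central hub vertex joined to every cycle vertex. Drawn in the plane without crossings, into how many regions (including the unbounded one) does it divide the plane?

W_50 has V = 50 + 1 = 51 vertices and E = 2·50 = 100 edges.
By Euler's formula F = 2 − V + E = 2 − 51 + 100 = 51.

51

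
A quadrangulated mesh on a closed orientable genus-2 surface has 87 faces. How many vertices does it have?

χ = 2 − 2·2 = -2, and every face is a square so 4F = 2E.
E = 4·87/2 = 174. Then V = -2 + E − F = -2 + 174 − 87 = 85.

85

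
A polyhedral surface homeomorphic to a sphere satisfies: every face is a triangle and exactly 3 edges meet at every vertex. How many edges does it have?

6

Each face has 3 edges and each edge borders two faces, so 2E = 3F.
Each vertex has degree 3, so 3V = 2E and hence V = 3F/3.
Euler: V − E + F = 2 ⇒ (3F/3) − (3F/2) + F = 2.
Multiply by 6: (6 − 9 + 6)F = 12, i.e. 3F = 12.
So F = 4, E = 3·4/2 = 6, V = 3·4/3 = 4.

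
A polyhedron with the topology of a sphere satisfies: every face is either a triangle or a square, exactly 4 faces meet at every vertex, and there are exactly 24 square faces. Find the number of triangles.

8

Let x be the number of triangles; then F = 24 + x.
Edge–face incidences: 2E = 4·24 + 3·x = 96 + 3x.
Every vertex has degree 4, so 4V = 2E.
Euler: V − E + F = 2 ⇒ (2E)/4 − E + (24 + x) = 2.
Multiply by 8: 2·(2E) − 4·(2E) + 8·(24 + x) = 16, i.e. 192 + 8x − 2·(96 + 3x) = 16.
Collecting terms: 2x = 16, so x = 8.
Then 2E = 96 + 3·8 = 120, so E = 60, V = 2E/4 = 30, F = 24 + 8 = 32.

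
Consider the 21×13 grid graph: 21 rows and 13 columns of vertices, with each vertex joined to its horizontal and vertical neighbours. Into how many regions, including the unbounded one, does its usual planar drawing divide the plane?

The grid has V = 21·13 = 273 vertices and E = 21·12 + 13·20 = 512 edges.
F = 2 − V + E = 2 − 273 + 512 = 241.

241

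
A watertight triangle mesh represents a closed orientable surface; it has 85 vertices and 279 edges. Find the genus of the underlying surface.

5

Every face is a triangle and each edge borders two faces, so 3F = 2·279, giving F = 186.
χ = V − E + F = 85 − 279 + 186 = -8.
For a closed orientable surface χ = 2 − 2g, so g = (2 − (-8))/2 = 5.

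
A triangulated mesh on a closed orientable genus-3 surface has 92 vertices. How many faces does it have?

192

χ = 2 − 2·3 = -4, and every face is a triangle so 3F = 2E.
V − E + F = -4 with E = 3F/2 gives 92 − (3/2 − 1)·F = -4, so F = 192 and E = 288.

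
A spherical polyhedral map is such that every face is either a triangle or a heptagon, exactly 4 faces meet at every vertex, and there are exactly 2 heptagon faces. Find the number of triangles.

Let x be the number of triangles; then F = 2 + x.
Edge–face incidences: 2E = 7·2 + 3·x = 14 + 3x.
Every vertex has degree 4, so 4V = 2E.
Euler: V − E + F = 2 ⇒ (2E)/4 − E + (2 + x) = 2.
Multiply by 8: 2·(2E) − 4·(2E) + 8·(2 + x) = 16, i.e. 16 + 8x − 2·(14 + 3x) = 16.
Collecting terms: 2x − 12 = 16, so 2x = 28, so x = 14.
Then 2E = 14 + 3·14 = 56, so E = 28, V = 2E/4 = 14, F = 2 + 14 = 16.

14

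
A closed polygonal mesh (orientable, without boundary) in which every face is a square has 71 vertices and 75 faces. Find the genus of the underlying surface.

Every face is a square, so 2E = 4·75 = 300, giving E = 150.
χ = V − E + F = 71 − 150 + 75 = -4.
For a closed orientable surface χ = 2 − 2g, so g = (2 − (-4))/2 = 3.

3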